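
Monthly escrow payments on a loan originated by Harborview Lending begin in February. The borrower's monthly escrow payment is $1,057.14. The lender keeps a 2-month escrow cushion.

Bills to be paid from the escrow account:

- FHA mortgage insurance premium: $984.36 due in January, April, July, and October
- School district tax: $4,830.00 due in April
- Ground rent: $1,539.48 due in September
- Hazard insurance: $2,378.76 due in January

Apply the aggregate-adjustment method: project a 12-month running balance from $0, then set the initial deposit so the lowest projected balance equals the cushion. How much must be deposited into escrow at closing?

$4,757.22

Cushion = 2 × $1,057.14 = $2,114.28
Trial balance (start $0, +$1,057.14 each month, − disbursements):
  Feb: +$1,057.14 → $1,057.14
  Mar: +$1,057.14 → $2,114.28
  Apr: +$1,057.14 − $5,814.36 → -$2,642.94
  May: +$1,057.14 → -$1,585.80
  Jun: +$1,057.14 → -$528.66
  Jul: +$1,057.14 − $984.36 → -$455.88
  Aug: +$1,057.14 → $601.26
  Sep: +$1,057.14 − $1,539.48 → $118.92
  Oct: +$1,057.14 − $984.36 → $191.70
  Nov: +$1,057.14 → $1,248.84
  Dec: +$1,057.14 → $2,305.98
  Jan: +$1,057.14 − $3,363.12 → $0.00
Lowest trial balance = -$2,642.94 (Apr)
Initial deposit = cushion − low point = $2,114.28 − (-$2,642.94) = $4,757.22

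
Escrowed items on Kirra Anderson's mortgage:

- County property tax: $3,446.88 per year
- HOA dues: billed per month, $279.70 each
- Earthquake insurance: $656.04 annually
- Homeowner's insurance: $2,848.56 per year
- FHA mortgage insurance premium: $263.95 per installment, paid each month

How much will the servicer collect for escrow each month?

County property tax = $3,446.88 per year
HOA dues = $279.70 × 12 = $3,356.40 per year
Earthquake insurance = $656.04 per year
Homeowner's insurance = $2,848.56 per year
FHA mortgage insurance premium = $263.95 × 12 = $3,167.40 per year
Combined annual = $3,446.88 + $3,356.40 + $656.04 + $2,848.56 + $3,167.40 = $13,475.28
Monthly escrow = $13,475.28 / 12 = $1,122.94

$1,122.94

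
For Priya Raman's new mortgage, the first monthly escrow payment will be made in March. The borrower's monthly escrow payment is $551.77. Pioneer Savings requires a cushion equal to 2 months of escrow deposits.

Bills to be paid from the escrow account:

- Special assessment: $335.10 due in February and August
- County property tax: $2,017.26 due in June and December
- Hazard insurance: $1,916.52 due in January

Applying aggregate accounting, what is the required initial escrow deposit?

$1,320.21

Cushion = 2 × $551.77 = $1,103.54
Trial balance (start $0, +$551.77 each month, − disbursements):
  Mar: +$551.77 → $551.77
  Apr: +$551.77 → $1,103.54
  May: +$551.77 → $1,655.31
  Jun: +$551.77 − $2,017.26 → $189.82
  Jul: +$551.77 → $741.59
  Aug: +$551.77 − $335.10 → $958.26
  Sep: +$551.77 → $1,510.03
  Oct: +$551.77 → $2,061.80
  Nov: +$551.77 → $2,613.57
  Dec: +$551.77 − $2,017.26 → $1,148.08
  Jan: +$551.77 − $1,916.52 → -$216.67
  Feb: +$551.77 − $335.10 → $0.00
Lowest trial balance = -$216.67 (Jan)
Initial deposit = cushion − low point = $1,103.54 − (-$216.67) = $1,320.21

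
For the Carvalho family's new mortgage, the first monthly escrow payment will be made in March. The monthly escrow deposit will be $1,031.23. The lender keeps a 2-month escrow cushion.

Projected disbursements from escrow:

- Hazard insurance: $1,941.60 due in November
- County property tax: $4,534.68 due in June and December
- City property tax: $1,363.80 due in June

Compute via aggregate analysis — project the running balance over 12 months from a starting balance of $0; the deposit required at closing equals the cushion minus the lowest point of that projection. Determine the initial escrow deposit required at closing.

$4,124.92

Cushion = 2 × $1,031.23 = $2,062.46
Trial balance (start $0, +$1,031.23 each month, − disbursements):
  Mar: +$1,031.23 → $1,031.23
  Apr: +$1,031.23 → $2,062.46
  May: +$1,031.23 → $3,093.69
  Jun: +$1,031.23 − $5,898.48 → -$1,773.56
  Jul: +$1,031.23 → -$742.33
  Aug: +$1,031.23 → $288.90
  Sep: +$1,031.23 → $1,320.13
  Oct: +$1,031.23 → $2,351.36
  Nov: +$1,031.23 − $1,941.60 → $1,440.99
  Dec: +$1,031.23 − $4,534.68 → -$2,062.46
  Jan: +$1,031.23 → -$1,031.23
  Feb: +$1,031.23 → $0.00
Lowest trial balance = -$2,062.46 (Dec)
Initial deposit = cushion − low point = $2,062.46 − (-$2,062.46) = $4,124.92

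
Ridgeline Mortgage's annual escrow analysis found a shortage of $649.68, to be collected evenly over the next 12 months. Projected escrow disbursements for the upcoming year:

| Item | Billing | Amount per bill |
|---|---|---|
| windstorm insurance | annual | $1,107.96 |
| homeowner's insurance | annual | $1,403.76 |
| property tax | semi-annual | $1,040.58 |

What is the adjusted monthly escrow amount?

Windstorm insurance — $1,107.96
Homeowner's insurance — $1,403.76
Property tax — $1,040.58 × 2 = $2,081.16
Yearly total = $1,107.96 + $1,403.76 + $2,081.16 = $4,592.88
Monthly = $4,592.88 ÷ 12 = $382.74
Shortage spread = $649.68 / 12 = $54.14/mo
Adjusted monthly = $382.74 + $54.14 = $436.88

$436.88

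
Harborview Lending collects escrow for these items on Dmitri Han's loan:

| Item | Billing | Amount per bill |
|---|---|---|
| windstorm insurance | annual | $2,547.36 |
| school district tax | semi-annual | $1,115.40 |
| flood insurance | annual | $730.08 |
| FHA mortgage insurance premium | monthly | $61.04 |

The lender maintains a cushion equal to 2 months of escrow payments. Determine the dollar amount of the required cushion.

Windstorm insurance: $2,547.36 annually
School district tax: $1,115.40 × 2 = $2,230.80 annually
Flood insurance: $730.08 annually
FHA mortgage insurance premium: $61.04 × 12 = $732.48 annually
Total annual escrow = $2,547.36 + $2,230.80 + $730.08 + $732.48 = $6,240.72
Monthly = $6,240.72 / 12 = $520.06
Cushion = 2 × $520.06 = $1,040.12

$1,040.12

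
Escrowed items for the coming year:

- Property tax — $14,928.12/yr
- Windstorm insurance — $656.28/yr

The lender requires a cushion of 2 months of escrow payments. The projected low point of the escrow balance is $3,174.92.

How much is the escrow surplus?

$577.52

Property tax: $14,928.12/yr
Windstorm insurance: $656.28/yr
Yearly total = $14,928.12 + $656.28 = $15,584.40
Per month = $15,584.40 ÷ 12 = $1,298.70
Cushion = 2 × $1,298.70 = $2,597.40
Excess over cushion: $3,174.92 − $2,597.40 = $577.52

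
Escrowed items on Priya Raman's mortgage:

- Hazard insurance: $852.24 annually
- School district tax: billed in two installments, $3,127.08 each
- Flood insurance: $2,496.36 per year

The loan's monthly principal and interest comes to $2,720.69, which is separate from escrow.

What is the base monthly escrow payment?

Hazard insurance — $852.24
School district tax — $3,127.08 × 2 = $6,254.16
Flood insurance — $2,496.36
Total annual escrow = $9,602.76
Monthly = $9,602.76 ÷ 12 = $800.23

$800.23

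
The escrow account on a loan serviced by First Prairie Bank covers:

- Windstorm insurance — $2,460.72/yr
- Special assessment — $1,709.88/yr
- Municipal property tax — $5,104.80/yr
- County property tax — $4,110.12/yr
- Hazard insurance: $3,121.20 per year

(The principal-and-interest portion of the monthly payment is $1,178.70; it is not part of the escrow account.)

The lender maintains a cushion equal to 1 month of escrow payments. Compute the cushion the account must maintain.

Windstorm insurance: $2,460.72
Special assessment: $1,709.88
Municipal property tax: $5,104.80
County property tax: $4,110.12
Hazard insurance: $3,121.20
Combined annual = $2,460.72 + $1,709.88 + $5,104.80 + $4,110.12 + $3,121.20 = $16,506.72
Monthly = $16,506.72 ÷ 12 = $1,375.56
Reserve = 1 × $1,375.56 = $1,375.56

$1,375.56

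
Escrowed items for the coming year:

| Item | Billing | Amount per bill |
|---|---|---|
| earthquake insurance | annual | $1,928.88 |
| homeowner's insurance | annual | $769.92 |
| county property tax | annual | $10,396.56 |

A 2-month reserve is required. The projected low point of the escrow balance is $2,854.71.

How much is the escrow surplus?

$672.15

Earthquake insurance: $1,928.88 annually
Homeowner's insurance: $769.92 annually
County property tax: $10,396.56 annually
Combined annual = $1,928.88 + $769.92 + $10,396.56 = $13,095.36
Per month = $13,095.36 / 12 = $1,091.28
Cushion = 2 × $1,091.28 = $2,182.56
Surplus = $2,854.71 − $2,182.56 = $672.15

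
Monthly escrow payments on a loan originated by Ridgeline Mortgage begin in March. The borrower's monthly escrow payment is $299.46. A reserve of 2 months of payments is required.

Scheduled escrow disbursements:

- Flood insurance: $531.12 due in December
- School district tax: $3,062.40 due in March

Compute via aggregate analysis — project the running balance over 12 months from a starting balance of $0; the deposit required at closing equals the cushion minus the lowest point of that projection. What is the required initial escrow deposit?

Cushion = 2 × $299.46 = $598.92
Trial balance (start $0, +$299.46 each month, − disbursements):
  Mar: +$299.46 − $3,062.40 → -$2,762.94
  Apr: +$299.46 → -$2,463.48
  May: +$299.46 → -$2,164.02
  Jun: +$299.46 → -$1,864.56
  Jul: +$299.46 → -$1,565.10
  Aug: +$299.46 → -$1,265.64
  Sep: +$299.46 → -$966.18
  Oct: +$299.46 → -$666.72
  Nov: +$299.46 → -$367.26
  Dec: +$299.46 − $531.12 → -$598.92
  Jan: +$299.46 → -$299.46
  Feb: +$299.46 → $0.00
Lowest trial balance = -$2,762.94 (Mar)
Initial deposit = cushion − low point = $598.92 − (-$2,762.94) = $3,361.86

$3,361.86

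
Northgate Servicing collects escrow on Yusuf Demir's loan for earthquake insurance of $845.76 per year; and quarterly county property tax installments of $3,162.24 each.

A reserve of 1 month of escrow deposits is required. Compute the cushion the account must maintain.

Earthquake insurance = $845.76/yr
County property tax = $3,162.24 × 4 = $12,648.96/yr
Combined annual = $13,494.72
Monthly escrow = $13,494.72 / 12 = $1,124.56
Reserve = 1 × $1,124.56 = $1,124.56

$1,124.56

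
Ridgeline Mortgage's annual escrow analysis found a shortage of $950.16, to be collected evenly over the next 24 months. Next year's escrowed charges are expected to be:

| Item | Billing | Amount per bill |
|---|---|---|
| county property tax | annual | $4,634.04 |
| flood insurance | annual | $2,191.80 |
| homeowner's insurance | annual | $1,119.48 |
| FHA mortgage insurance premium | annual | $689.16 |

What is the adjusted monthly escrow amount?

County property tax: $4,634.04
Flood insurance: $2,191.80
Homeowner's insurance: $1,119.48
FHA mortgage insurance premium: $689.16
Total annual escrow = $8,634.48
Monthly escrow = $8,634.48 / 12 = $719.54
Shortage per month = $950.16 ÷ 24 = $39.59
Adjusted monthly = $719.54 + $39.59 = $759.13

$759.13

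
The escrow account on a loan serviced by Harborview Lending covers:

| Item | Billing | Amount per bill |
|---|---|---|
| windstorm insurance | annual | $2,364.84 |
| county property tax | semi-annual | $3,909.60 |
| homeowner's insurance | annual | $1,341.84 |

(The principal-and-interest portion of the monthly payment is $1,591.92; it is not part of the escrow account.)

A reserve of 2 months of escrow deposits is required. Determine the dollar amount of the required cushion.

$1,920.98

Windstorm insurance = $2,364.84/yr
County property tax = $3,909.60 × 2 = $7,819.20/yr
Homeowner's insurance = $1,341.84/yr
Yearly total = $2,364.84 + $7,819.20 + $1,341.84 = $11,525.88
Monthly escrow = $11,525.88 / 12 = $960.49
Cushion = 2 × $960.49 = $1,920.98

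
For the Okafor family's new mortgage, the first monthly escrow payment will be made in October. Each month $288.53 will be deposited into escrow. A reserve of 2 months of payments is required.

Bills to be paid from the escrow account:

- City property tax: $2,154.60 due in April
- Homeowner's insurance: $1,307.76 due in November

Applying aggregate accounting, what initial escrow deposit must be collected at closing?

$2,019.71

Cushion = 2 × $288.53 = $577.06
Trial balance (start $0, +$288.53 each month, − disbursements):
  Oct: +$288.53 → $288.53
  Nov: +$288.53 − $1,307.76 → -$730.70
  Dec: +$288.53 → -$442.17
  Jan: +$288.53 → -$153.64
  Feb: +$288.53 → $134.89
  Mar: +$288.53 → $423.42
  Apr: +$288.53 − $2,154.60 → -$1,442.65
  May: +$288.53 → -$1,154.12
  Jun: +$288.53 → -$865.59
  Jul: +$288.53 → -$577.06
  Aug: +$288.53 → -$288.53
  Sep: +$288.53 → $0.00
Lowest trial balance = -$1,442.65 (Apr)
Initial deposit = cushion − low point = $577.06 − (-$1,442.65) = $2,019.71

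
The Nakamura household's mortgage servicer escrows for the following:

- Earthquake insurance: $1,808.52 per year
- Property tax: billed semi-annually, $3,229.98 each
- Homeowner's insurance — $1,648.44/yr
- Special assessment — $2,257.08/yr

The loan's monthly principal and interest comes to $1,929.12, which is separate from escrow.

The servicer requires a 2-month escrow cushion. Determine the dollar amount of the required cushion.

Earthquake insurance — $1,808.52
Property tax — $3,229.98 × 2 = $6,459.96
Homeowner's insurance — $1,648.44
Special assessment — $2,257.08
Total annual escrow = $1,808.52 + $6,459.96 + $1,648.44 + $2,257.08 = $12,174.00
Per month = $12,174.00 / 12 = $1,014.50
Reserve = 2 × $1,014.50 = $2,029.00

$2,029.00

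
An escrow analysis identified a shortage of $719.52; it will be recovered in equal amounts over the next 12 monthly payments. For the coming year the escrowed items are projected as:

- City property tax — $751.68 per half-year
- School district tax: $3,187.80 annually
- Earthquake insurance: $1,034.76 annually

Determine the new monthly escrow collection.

City property tax = $751.68 × 2 = $1,503.36
School district tax = $3,187.80
Earthquake insurance = $1,034.76
Total per year = $5,725.92
Monthly = $5,725.92 / 12 = $477.16
Shortage per month = $719.52 ÷ 12 = $59.96
New monthly escrow = $477.16 + $59.96 = $537.12

$537.12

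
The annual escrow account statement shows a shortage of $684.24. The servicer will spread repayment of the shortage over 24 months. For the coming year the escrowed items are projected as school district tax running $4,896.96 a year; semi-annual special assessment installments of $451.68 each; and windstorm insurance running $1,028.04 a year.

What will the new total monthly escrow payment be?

School district tax = $4,896.96 annually
Special assessment = $451.68 × 2 = $903.36 annually
Windstorm insurance = $1,028.04 annually
Total per year = $4,896.96 + $903.36 + $1,028.04 = $6,828.36
Base monthly escrow = $6,828.36 / 12 = $569.03
Shortage spread = $684.24 / 24 = $28.51/mo
New monthly escrow = $569.03 + $28.51 = $597.54

$597.54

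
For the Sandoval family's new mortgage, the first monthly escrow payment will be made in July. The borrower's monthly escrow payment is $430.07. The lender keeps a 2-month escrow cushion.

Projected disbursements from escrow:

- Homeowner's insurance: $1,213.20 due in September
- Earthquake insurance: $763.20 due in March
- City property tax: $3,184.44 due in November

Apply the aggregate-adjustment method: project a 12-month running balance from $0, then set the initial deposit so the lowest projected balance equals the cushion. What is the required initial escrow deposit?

$3,107.43

Cushion = 2 × $430.07 = $860.14
Trial balance (start $0, +$430.07 each month, − disbursements):
  Jul: +$430.07 → $430.07
  Aug: +$430.07 → $860.14
  Sep: +$430.07 − $1,213.20 → $77.01
  Oct: +$430.07 → $507.08
  Nov: +$430.07 − $3,184.44 → -$2,247.29
  Dec: +$430.07 → -$1,817.22
  Jan: +$430.07 → -$1,387.15
  Feb: +$430.07 → -$957.08
  Mar: +$430.07 − $763.20 → -$1,290.21
  Apr: +$430.07 → -$860.14
  May: +$430.07 → -$430.07
  Jun: +$430.07 → $0.00
Lowest trial balance = -$2,247.29 (Nov)
Initial deposit = cushion − low point = $860.14 − (-$2,247.29) = $3,107.43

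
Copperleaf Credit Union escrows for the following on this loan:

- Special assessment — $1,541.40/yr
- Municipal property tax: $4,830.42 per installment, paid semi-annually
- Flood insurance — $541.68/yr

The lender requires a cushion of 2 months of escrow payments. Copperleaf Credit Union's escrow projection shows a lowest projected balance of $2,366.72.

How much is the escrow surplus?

Special assessment — $1,541.40/yr
Municipal property tax — $4,830.42 × 2 = $9,660.84/yr
Flood insurance — $541.68/yr
Total per year = $1,541.40 + $9,660.84 + $541.68 = $11,743.92
Monthly = $11,743.92 / 12 = $978.66
Required reserve = 2 × $978.66 = $1,957.32
Excess over cushion: $2,366.72 − $1,957.32 = $409.40

$409.40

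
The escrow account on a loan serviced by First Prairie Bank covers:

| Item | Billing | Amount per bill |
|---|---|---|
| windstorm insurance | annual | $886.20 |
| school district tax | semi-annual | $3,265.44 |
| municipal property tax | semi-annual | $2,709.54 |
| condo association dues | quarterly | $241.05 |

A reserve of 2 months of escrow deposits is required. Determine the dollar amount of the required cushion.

$2,300.06

Windstorm insurance: $886.20/yr
School district tax: $3,265.44 × 2 = $6,530.88/yr
Municipal property tax: $2,709.54 × 2 = $5,419.08/yr
Condo association dues: $241.05 × 4 = $964.20/yr
Total per year = $886.20 + $6,530.88 + $5,419.08 + $964.20 = $13,800.36
Monthly escrow = $13,800.36 / 12 = $1,150.03
Required cushion = 2 × $1,150.03 = $2,300.06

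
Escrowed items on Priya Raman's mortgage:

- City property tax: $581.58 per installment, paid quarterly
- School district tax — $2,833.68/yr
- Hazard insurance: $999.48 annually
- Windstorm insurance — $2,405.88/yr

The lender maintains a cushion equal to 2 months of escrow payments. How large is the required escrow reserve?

City property tax — $581.58 × 4 = $2,326.32 annually
School district tax — $2,833.68 annually
Hazard insurance — $999.48 annually
Windstorm insurance — $2,405.88 annually
Yearly total = $2,326.32 + $2,833.68 + $999.48 + $2,405.88 = $8,565.36
Monthly = $8,565.36 / 12 = $713.78
Reserve = 2 × $713.78 = $1,427.56

$1,427.56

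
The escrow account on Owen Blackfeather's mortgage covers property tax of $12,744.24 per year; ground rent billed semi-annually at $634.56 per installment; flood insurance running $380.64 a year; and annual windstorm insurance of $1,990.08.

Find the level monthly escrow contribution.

$1,365.34

Property tax — $12,744.24 annually
Ground rent — $634.56 × 2 = $1,269.12 annually
Flood insurance — $380.64 annually
Windstorm insurance — $1,990.08 annually
Combined annual = $16,384.08
Monthly escrow = $16,384.08 ÷ 12 = $1,365.34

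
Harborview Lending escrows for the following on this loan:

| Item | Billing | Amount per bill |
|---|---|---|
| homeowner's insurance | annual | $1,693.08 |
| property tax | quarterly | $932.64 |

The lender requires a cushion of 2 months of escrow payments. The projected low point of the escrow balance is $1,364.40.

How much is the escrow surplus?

Homeowner's insurance = $1,693.08
Property tax = $932.64 × 4 = $3,730.56
Total per year = $1,693.08 + $3,730.56 = $5,423.64
Monthly escrow = $5,423.64 ÷ 12 = $451.97
Cushion = 2 × $451.97 = $903.94
Surplus = $1,364.40 − $903.94 = $460.46

$460.46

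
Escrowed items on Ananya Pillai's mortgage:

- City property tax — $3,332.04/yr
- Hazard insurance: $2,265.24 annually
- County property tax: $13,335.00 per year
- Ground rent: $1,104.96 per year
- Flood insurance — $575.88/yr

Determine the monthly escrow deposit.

$1,717.76

City property tax: $3,332.04 annually
Hazard insurance: $2,265.24 annually
County property tax: $13,335.00 annually
Ground rent: $1,104.96 annually
Flood insurance: $575.88 annually
Total per year = $20,613.12
Monthly = $20,613.12 / 12 = $1,717.76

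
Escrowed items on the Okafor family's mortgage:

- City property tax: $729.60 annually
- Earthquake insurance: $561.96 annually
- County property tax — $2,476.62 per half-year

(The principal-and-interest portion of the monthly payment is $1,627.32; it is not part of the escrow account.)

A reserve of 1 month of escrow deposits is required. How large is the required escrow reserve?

$520.40

City property tax — $729.60/yr
Earthquake insurance — $561.96/yr
County property tax — $2,476.62 × 2 = $4,953.24/yr
Annual escrow total = $6,244.80
Monthly escrow = $6,244.80 ÷ 12 = $520.40
Cushion = 1 × $520.40 = $520.40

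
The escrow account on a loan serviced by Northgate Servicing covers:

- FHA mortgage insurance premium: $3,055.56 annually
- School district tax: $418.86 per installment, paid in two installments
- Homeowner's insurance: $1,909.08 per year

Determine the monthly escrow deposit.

$483.53

FHA mortgage insurance premium = $3,055.56/yr
School district tax = $418.86 × 2 = $837.72/yr
Homeowner's insurance = $1,909.08/yr
Total annual escrow = $5,802.36
Monthly = $5,802.36 / 12 = $483.53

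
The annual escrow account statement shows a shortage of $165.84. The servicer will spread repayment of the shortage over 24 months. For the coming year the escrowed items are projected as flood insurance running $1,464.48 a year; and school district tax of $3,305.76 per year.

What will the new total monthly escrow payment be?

Flood insurance: $1,464.48 annually
School district tax: $3,305.76 annually
Yearly total = $4,770.24
Monthly escrow = $4,770.24 ÷ 12 = $397.52
Monthly shortage recovery: $165.84 / 24 = $6.91
New monthly escrow = $397.52 + $6.91 = $404.43

$404.43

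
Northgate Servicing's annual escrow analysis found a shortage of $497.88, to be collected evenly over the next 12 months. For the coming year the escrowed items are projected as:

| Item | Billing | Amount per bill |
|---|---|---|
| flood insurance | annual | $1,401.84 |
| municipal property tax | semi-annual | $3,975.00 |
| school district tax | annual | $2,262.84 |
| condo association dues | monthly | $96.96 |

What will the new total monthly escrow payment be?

Flood insurance = $1,401.84/yr
Municipal property tax = $3,975.00 × 2 = $7,950.00/yr
School district tax = $2,262.84/yr
Condo association dues = $96.96 × 12 = $1,163.52/yr
Total annual escrow = $1,401.84 + $7,950.00 + $2,262.84 + $1,163.52 = $12,778.20
Base monthly escrow = $12,778.20 / 12 = $1,064.85
Shortage per month = $497.88 / 12 = $41.49
Adjusted monthly = $1,064.85 + $41.49 = $1,106.34

$1,106.34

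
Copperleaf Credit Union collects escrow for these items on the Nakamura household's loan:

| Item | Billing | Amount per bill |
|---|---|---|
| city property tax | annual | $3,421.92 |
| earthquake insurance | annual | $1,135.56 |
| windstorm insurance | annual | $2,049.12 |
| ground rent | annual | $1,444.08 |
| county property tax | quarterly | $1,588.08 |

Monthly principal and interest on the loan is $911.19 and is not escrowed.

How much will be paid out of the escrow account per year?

City property tax = $3,421.92 annually
Earthquake insurance = $1,135.56 annually
Windstorm insurance = $2,049.12 annually
Ground rent = $1,444.08 annually
County property tax = $1,588.08 × 4 = $6,352.32 annually
Annual escrow total = $3,421.92 + $1,135.56 + $2,049.12 + $1,444.08 + $6,352.32 = $14,403.00

$14,403.00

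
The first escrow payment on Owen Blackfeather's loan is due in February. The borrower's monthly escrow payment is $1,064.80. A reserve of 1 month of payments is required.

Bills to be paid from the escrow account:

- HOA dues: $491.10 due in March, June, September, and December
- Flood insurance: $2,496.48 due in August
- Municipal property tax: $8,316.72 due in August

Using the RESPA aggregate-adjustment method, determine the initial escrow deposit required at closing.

Cushion = 1 × $1,064.80 = $1,064.80
Trial balance (start $0, +$1,064.80 each month, − disbursements):
  Feb: +$1,064.80 → $1,064.80
  Mar: +$1,064.80 − $491.10 → $1,638.50
  Apr: +$1,064.80 → $2,703.30
  May: +$1,064.80 → $3,768.10
  Jun: +$1,064.80 − $491.10 → $4,341.80
  Jul: +$1,064.80 → $5,406.60
  Aug: +$1,064.80 − $10,813.20 → -$4,341.80
  Sep: +$1,064.80 − $491.10 → -$3,768.10
  Oct: +$1,064.80 → -$2,703.30
  Nov: +$1,064.80 → -$1,638.50
  Dec: +$1,064.80 − $491.10 → -$1,064.80
  Jan: +$1,064.80 → $0.00
Lowest trial balance = -$4,341.80 (Aug)
Initial deposit = cushion − low point = $1,064.80 − (-$4,341.80) = $5,406.60

$5,406.60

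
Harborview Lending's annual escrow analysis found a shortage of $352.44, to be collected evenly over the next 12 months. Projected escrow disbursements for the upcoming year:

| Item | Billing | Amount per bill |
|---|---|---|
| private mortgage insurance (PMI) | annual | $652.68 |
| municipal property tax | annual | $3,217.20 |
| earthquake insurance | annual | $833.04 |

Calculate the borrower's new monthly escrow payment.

Private mortgage insurance (PMI): $652.68
Municipal property tax: $3,217.20
Earthquake insurance: $833.04
Yearly total = $4,702.92
Base monthly escrow = $4,702.92 / 12 = $391.91
Shortage per month = $352.44 ÷ 12 = $29.37
New monthly escrow = $391.91 + $29.37 = $421.28

$421.28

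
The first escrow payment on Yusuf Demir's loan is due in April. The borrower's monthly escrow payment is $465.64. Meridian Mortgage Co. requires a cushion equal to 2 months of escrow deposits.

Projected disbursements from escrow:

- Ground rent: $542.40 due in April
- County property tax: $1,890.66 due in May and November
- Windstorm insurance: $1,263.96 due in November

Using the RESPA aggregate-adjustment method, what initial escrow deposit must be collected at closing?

Cushion = 2 × $465.64 = $931.28
Trial balance (start $0, +$465.64 each month, − disbursements):
  Apr: +$465.64 − $542.40 → -$76.76
  May: +$465.64 − $1,890.66 → -$1,501.78
  Jun: +$465.64 → -$1,036.14
  Jul: +$465.64 → -$570.50
  Aug: +$465.64 → -$104.86
  Sep: +$465.64 → $360.78
  Oct: +$465.64 → $826.42
  Nov: +$465.64 − $3,154.62 → -$1,862.56
  Dec: +$465.64 → -$1,396.92
  Jan: +$465.64 → -$931.28
  Feb: +$465.64 → -$465.64
  Mar: +$465.64 → $0.00
Lowest trial balance = -$1,862.56 (Nov)
Initial deposit = cushion − low point = $931.28 − (-$1,862.56) = $2,793.84

$2,793.84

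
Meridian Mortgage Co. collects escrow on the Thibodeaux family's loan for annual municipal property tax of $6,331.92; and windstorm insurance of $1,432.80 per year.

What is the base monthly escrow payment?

Municipal property tax = $6,331.92 per year
Windstorm insurance = $1,432.80 per year
Annual escrow total = $7,764.72
Base monthly escrow = $7,764.72 ÷ 12 = $647.06

$647.06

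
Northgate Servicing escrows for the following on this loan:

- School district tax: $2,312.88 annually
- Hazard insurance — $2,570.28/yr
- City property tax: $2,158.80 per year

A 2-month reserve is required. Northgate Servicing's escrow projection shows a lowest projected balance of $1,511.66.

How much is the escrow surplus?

School district tax — $2,312.88
Hazard insurance — $2,570.28
City property tax — $2,158.80
Yearly total = $7,041.96
Base monthly escrow = $7,041.96 ÷ 12 = $586.83
Required reserve = 2 × $586.83 = $1,173.66
Excess over cushion: $1,511.66 − $1,173.66 = $338.00

$338.00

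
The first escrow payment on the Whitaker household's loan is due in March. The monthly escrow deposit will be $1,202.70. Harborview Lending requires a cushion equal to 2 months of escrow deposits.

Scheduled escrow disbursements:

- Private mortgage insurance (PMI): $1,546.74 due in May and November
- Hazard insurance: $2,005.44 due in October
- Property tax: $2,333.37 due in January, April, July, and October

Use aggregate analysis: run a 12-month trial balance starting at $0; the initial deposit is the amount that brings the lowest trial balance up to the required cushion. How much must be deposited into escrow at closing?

$3,680.13

Cushion = 2 × $1,202.70 = $2,405.40
Trial balance (start $0, +$1,202.70 each month, − disbursements):
  Mar: +$1,202.70 → $1,202.70
  Apr: +$1,202.70 − $2,333.37 → $72.03
  May: +$1,202.70 − $1,546.74 → -$272.01
  Jun: +$1,202.70 → $930.69
  Jul: +$1,202.70 − $2,333.37 → -$199.98
  Aug: +$1,202.70 → $1,002.72
  Sep: +$1,202.70 → $2,205.42
  Oct: +$1,202.70 − $4,338.81 → -$930.69
  Nov: +$1,202.70 − $1,546.74 → -$1,274.73
  Dec: +$1,202.70 → -$72.03
  Jan: +$1,202.70 − $2,333.37 → -$1,202.70
  Feb: +$1,202.70 → $0.00
Lowest trial balance = -$1,274.73 (Nov)
Initial deposit = cushion − low point = $2,405.40 − (-$1,274.73) = $3,680.13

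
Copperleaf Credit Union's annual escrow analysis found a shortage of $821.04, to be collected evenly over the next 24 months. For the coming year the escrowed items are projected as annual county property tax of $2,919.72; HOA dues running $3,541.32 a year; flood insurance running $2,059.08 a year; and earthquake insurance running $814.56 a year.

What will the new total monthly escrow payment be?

$812.10

County property tax — $2,919.72 annually
HOA dues — $3,541.32 annually
Flood insurance — $2,059.08 annually
Earthquake insurance — $814.56 annually
Yearly total = $9,334.68
Monthly escrow = $9,334.68 ÷ 12 = $777.89
Monthly shortage recovery: $821.04 / 24 = $34.21
New monthly escrow = $777.89 + $34.21 = $812.10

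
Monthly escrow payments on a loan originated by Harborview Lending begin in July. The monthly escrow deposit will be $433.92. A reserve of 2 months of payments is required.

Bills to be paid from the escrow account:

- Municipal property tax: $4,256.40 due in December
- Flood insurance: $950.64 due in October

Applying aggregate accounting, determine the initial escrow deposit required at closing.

$3,471.36

Cushion = 2 × $433.92 = $867.84
Trial balance (start $0, +$433.92 each month, − disbursements):
  Jul: +$433.92 → $433.92
  Aug: +$433.92 → $867.84
  Sep: +$433.92 → $1,301.76
  Oct: +$433.92 − $950.64 → $785.04
  Nov: +$433.92 → $1,218.96
  Dec: +$433.92 − $4,256.40 → -$2,603.52
  Jan: +$433.92 → -$2,169.60
  Feb: +$433.92 → -$1,735.68
  Mar: +$433.92 → -$1,301.76
  Apr: +$433.92 → -$867.84
  May: +$433.92 → -$433.92
  Jun: +$433.92 → $0.00
Lowest trial balance = -$2,603.52 (Dec)
Initial deposit = cushion − low point = $867.84 − (-$2,603.52) = $3,471.36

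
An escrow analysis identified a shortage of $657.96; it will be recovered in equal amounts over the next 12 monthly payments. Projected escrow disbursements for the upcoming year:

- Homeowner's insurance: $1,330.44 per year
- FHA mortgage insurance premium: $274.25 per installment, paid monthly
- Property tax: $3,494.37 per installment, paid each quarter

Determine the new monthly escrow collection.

Homeowner's insurance: $1,330.44/yr
FHA mortgage insurance premium: $274.25 × 12 = $3,291.00/yr
Property tax: $3,494.37 × 4 = $13,977.48/yr
Total per year = $1,330.44 + $3,291.00 + $13,977.48 = $18,598.92
Monthly = $18,598.92 ÷ 12 = $1,549.91
Monthly shortage recovery: $657.96 / 12 = $54.83
Adjusted monthly = $1,549.91 + $54.83 = $1,604.74

$1,604.74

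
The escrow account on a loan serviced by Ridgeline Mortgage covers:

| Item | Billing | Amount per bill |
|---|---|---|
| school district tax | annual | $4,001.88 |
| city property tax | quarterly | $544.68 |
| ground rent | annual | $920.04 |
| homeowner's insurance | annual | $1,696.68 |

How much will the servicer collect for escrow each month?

$733.11

School district tax = $4,001.88
City property tax = $544.68 × 4 = $2,178.72
Ground rent = $920.04
Homeowner's insurance = $1,696.68
Combined annual = $4,001.88 + $2,178.72 + $920.04 + $1,696.68 = $8,797.32
Per month = $8,797.32 / 12 = $733.11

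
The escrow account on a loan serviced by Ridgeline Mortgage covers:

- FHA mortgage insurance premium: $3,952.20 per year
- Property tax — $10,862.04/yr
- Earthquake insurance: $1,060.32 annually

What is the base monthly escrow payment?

$1,322.88

FHA mortgage insurance premium — $3,952.20/yr
Property tax — $10,862.04/yr
Earthquake insurance — $1,060.32/yr
Total per year = $15,874.56
Monthly escrow = $15,874.56 ÷ 12 = $1,322.88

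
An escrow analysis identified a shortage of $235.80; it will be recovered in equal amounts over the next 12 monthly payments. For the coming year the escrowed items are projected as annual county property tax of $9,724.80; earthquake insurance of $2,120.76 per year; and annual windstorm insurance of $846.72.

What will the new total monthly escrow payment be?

$1,077.34

County property tax — $9,724.80
Earthquake insurance — $2,120.76
Windstorm insurance — $846.72
Annual escrow total = $12,692.28
Per month = $12,692.28 ÷ 12 = $1,057.69
Shortage per month = $235.80 ÷ 12 = $19.65
Adjusted monthly = $1,057.69 + $19.65 = $1,077.34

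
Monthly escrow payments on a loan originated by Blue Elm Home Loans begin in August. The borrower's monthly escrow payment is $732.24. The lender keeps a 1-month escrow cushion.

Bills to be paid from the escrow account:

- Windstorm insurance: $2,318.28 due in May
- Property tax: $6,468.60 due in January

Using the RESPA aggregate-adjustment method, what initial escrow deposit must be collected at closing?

Cushion = 1 × $732.24 = $732.24
Trial balance (start $0, +$732.24 each month, − disbursements):
  Aug: +$732.24 → $732.24
  Sep: +$732.24 → $1,464.48
  Oct: +$732.24 → $2,196.72
  Nov: +$732.24 → $2,928.96
  Dec: +$732.24 → $3,661.20
  Jan: +$732.24 − $6,468.60 → -$2,075.16
  Feb: +$732.24 → -$1,342.92
  Mar: +$732.24 → -$610.68
  Apr: +$732.24 → $121.56
  May: +$732.24 − $2,318.28 → -$1,464.48
  Jun: +$732.24 → -$732.24
  Jul: +$732.24 → $0.00
Lowest trial balance = -$2,075.16 (Jan)
Initial deposit = cushion − low point = $732.24 − (-$2,075.16) = $2,807.40

$2,807.40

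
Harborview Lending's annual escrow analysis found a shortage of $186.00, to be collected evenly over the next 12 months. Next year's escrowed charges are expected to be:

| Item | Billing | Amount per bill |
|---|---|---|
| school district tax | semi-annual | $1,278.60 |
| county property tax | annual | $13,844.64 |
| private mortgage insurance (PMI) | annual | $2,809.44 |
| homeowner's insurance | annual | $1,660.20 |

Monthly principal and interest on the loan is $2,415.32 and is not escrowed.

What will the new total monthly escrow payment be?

$1,754.79

School district tax = $1,278.60 × 2 = $2,557.20/yr
County property tax = $13,844.64/yr
Private mortgage insurance (PMI) = $2,809.44/yr
Homeowner's insurance = $1,660.20/yr
Annual escrow total = $20,871.48
Per month = $20,871.48 ÷ 12 = $1,739.29
Shortage per month = $186.00 ÷ 12 = $15.50
Adjusted monthly = $1,739.29 + $15.50 = $1,754.79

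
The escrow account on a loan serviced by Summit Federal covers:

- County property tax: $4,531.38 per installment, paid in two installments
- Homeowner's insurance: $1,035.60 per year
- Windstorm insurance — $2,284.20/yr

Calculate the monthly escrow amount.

County property tax — $4,531.38 × 2 = $9,062.76 per year
Homeowner's insurance — $1,035.60 per year
Windstorm insurance — $2,284.20 per year
Annual escrow total = $9,062.76 + $1,035.60 + $2,284.20 = $12,382.56
Monthly escrow = $12,382.56 / 12 = $1,031.88

$1,031.88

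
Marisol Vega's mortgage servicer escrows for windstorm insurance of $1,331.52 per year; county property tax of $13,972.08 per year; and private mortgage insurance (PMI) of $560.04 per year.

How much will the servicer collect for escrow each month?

Windstorm insurance = $1,331.52/yr
County property tax = $13,972.08/yr
Private mortgage insurance (PMI) = $560.04/yr
Total per year = $1,331.52 + $13,972.08 + $560.04 = $15,863.64
Per month = $15,863.64 / 12 = $1,321.97

$1,321.97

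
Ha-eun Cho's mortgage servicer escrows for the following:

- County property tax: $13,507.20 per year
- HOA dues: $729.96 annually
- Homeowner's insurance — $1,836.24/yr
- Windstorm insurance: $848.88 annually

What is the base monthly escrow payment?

$1,410.19

County property tax = $13,507.20/yr
HOA dues = $729.96/yr
Homeowner's insurance = $1,836.24/yr
Windstorm insurance = $848.88/yr
Combined annual = $13,507.20 + $729.96 + $1,836.24 + $848.88 = $16,922.28
Monthly = $16,922.28 ÷ 12 = $1,410.19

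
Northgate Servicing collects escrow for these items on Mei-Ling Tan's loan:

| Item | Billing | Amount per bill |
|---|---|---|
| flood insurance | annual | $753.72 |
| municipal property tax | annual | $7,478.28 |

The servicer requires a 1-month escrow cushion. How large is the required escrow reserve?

$686.00

Flood insurance — $753.72 per year
Municipal property tax — $7,478.28 per year
Annual escrow total = $753.72 + $7,478.28 = $8,232.00
Monthly = $8,232.00 / 12 = $686.00
Required cushion = 1 × $686.00 = $686.00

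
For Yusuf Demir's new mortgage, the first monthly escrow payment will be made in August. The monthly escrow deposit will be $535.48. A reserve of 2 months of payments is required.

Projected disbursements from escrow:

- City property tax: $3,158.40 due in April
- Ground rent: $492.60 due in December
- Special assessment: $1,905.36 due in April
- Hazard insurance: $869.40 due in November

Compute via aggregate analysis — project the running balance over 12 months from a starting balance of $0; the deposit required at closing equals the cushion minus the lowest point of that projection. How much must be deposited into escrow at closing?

Cushion = 2 × $535.48 = $1,070.96
Trial balance (start $0, +$535.48 each month, − disbursements):
  Aug: +$535.48 → $535.48
  Sep: +$535.48 → $1,070.96
  Oct: +$535.48 → $1,606.44
  Nov: +$535.48 − $869.40 → $1,272.52
  Dec: +$535.48 − $492.60 → $1,315.40
  Jan: +$535.48 → $1,850.88
  Feb: +$535.48 → $2,386.36
  Mar: +$535.48 → $2,921.84
  Apr: +$535.48 − $5,063.76 → -$1,606.44
  May: +$535.48 → -$1,070.96
  Jun: +$535.48 → -$535.48
  Jul: +$535.48 → $0.00
Lowest trial balance = -$1,606.44 (Apr)
Initial deposit = cushion − low point = $1,070.96 − (-$1,606.44) = $2,677.40

$2,677.40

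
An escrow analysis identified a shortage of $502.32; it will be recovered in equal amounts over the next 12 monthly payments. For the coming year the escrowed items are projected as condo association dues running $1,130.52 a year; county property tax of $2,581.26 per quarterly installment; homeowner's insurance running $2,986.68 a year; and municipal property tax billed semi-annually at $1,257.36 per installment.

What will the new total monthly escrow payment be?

Condo association dues = $1,130.52 annually
County property tax = $2,581.26 × 4 = $10,325.04 annually
Homeowner's insurance = $2,986.68 annually
Municipal property tax = $1,257.36 × 2 = $2,514.72 annually
Combined annual = $1,130.52 + $10,325.04 + $2,986.68 + $2,514.72 = $16,956.96
Monthly = $16,956.96 ÷ 12 = $1,413.08
Shortage per month = $502.32 ÷ 12 = $41.86
New monthly escrow = $1,413.08 + $41.86 = $1,454.94

$1,454.94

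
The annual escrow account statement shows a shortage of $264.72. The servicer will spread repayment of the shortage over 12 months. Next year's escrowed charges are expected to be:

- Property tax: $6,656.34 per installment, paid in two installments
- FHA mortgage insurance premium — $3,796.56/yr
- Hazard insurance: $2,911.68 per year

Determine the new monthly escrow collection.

$1,690.47

Property tax — $6,656.34 × 2 = $13,312.68/yr
FHA mortgage insurance premium — $3,796.56/yr
Hazard insurance — $2,911.68/yr
Annual escrow total = $13,312.68 + $3,796.56 + $2,911.68 = $20,020.92
Base monthly escrow = $20,020.92 / 12 = $1,668.41
Shortage per month = $264.72 / 12 = $22.06
New monthly escrow = $1,668.41 + $22.06 = $1,690.47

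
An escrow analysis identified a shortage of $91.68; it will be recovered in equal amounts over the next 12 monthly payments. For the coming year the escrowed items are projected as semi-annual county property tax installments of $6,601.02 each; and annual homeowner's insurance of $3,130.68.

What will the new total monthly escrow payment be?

County property tax = $6,601.02 × 2 = $13,202.04
Homeowner's insurance = $3,130.68
Annual escrow total = $16,332.72
Per month = $16,332.72 / 12 = $1,361.06
Shortage per month = $91.68 / 12 = $7.64
Adjusted monthly = $1,361.06 + $7.64 = $1,368.70

$1,368.70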